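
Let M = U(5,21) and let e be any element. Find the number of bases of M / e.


Contracting e from U(5,21) gives U(4,20).
Bases of U(4,20) = C(20,4) = (20 * 19 * 18 * 17) / (1 * 2 * 3 * 4) = 4845.

4845


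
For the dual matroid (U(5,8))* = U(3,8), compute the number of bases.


The dual of U(r,n) is U(n-r, n) = U(3,8).
Bases of U(3,8) are all (3)-element subsets.
|B(M*)| = (8 choose 3) = 56.

56


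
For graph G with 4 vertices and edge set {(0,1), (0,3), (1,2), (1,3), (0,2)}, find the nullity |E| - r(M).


Cycle rank (nullity) = |E| - r(M) = |E| - (|V| - c).
|E| = 5, |V| = 4, c = 1.
Nullity = 5 - (4 - 1) = 5 - 3 = 2.

2


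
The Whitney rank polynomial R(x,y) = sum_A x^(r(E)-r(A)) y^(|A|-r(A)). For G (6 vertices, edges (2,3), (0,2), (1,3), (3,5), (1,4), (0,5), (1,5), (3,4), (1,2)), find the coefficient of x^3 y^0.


R(x,y) = sum over A in 2^E of x^(r(E)-r(A)) * y^(|A|-r(A)).
G has 6 vertices, 9 edges. r(E) = 5.
Enumerate all 2^9 = 512 subsets.
Count subsets with r(E)-r(A)=3 and |A|-r(A)=0: 36.

36


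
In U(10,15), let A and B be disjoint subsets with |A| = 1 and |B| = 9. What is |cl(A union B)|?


|A union B| = 1 + 9 = 10 (disjoint).
In U(10,15), cl(S) = S if |S| < 10, else cl(S) = E.
Since 10 >= 10, cl(A union B) = E.
|cl(A union B)| = 15.

15


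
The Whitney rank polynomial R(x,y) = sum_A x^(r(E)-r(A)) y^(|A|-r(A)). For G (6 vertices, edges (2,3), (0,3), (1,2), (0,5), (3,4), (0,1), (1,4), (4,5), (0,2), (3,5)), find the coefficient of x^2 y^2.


R(x,y) = sum over A in 2^E of x^(r(E)-r(A)) * y^(|A|-r(A)).
G has 6 vertices, 10 edges. r(E) = 5.
Enumerate all 2^10 = 1024 subsets.
Count subsets with r(E)-r(A)=2 and |A|-r(A)=2: 3.

3


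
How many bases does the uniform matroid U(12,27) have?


Bases of U(12,27) are all 12-element subsets of the 27-element ground set.
Number of bases = C(27,12).
C(27,12) = 27! / (12! * 15!) = 17383860.

17383860


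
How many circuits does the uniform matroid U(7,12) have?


In U(7,12), circuits are the (8)-element subsets.
Any set of 8 elements is dependent, and removing any one element gives
an independent set of size 7, so it is a minimal dependent set.
Number of circuits = C(12,8) = 495.

495


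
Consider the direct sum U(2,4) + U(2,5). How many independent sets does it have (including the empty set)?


For a direct sum, |I(M1+M2)| = |I(M1)| * |I(M2)|.
|I(U(2,4))| = sum C(4,k) for k=0..2 = 11.
|I(U(2,5))| = sum C(5,k) for k=0..2 = 16.
Total = 11 * 16 = 176.

176


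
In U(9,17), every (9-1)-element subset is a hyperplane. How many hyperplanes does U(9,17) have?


Hyperplanes of U(9,17) are flats of rank 8.
In a uniform matroid, these are exactly the (8)-element subsets.
Count = C(17,8) = 24310.

24310


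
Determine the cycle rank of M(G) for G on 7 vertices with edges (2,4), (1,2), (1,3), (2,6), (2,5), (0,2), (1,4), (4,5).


Cycle rank (nullity) = |E| - r(M) = |E| - (|V| - c).
|E| = 8, |V| = 7, c = 1.
Nullity = 8 - (7 - 1) = 8 - 6 = 2.

2


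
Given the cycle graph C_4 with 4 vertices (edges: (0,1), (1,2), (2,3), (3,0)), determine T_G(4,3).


T(C_4; x,y) = x + x^2 + ... + x^(3) + y.
T(4,3) = 4^1 + 4^2 + 4^3 + 3
= 4 + 16 + 64 + 3
= 87.

87


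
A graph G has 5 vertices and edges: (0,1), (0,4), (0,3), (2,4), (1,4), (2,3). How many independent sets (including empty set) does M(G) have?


An independent set in a graphic matroid is an acyclic edge subset.
G has 5 vertices and 6 edges.
Enumerate all 2^6 = 64 subsets, checking for acyclicity.
Total independent sets = 52.

52


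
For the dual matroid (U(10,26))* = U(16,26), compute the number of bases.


The dual of U(r,n) is U(n-r, n) = U(16,26).
Bases of U(16,26) are all (16)-element subsets.
|B(M*)| = C(26,16) = 5311735.

5311735


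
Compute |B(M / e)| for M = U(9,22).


Contracting e from U(9,22) gives U(8,21).
Bases of U(8,21) = (21 choose 8) = 203490.

203490


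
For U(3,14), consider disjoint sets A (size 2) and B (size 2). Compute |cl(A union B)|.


|A union B| = 2 + 2 = 4 (disjoint).
In U(3,14), cl(S) = S if |S| < 3, else cl(S) = E.
Since 4 >= 3, cl(A union B) = E.
|cl(A union B)| = 14.

14


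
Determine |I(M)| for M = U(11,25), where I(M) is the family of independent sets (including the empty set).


Independent sets of U(11,25) are all subsets of size <= 11.
Count = C(25,0) + C(25,1) + C(25,2) + C(25,3) + C(25,4) + C(25,5) + C(25,6) + C(25,7) + C(25,8) + C(25,9) + C(25,10) + C(25,11)
     = 1 + 25 + 300 + 2300 + 12650 + 53130 + 177100 + 480700 + 1081575 + 2042975 + 3268760 + 4457400
     = 11576916.

11576916


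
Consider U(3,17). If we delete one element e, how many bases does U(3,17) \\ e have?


Deleting e from U(3,17) gives U(3,16) since n > r.
Bases of U(3,16) = C(16,3) = 16! / (3! * 13!) = 560.

560


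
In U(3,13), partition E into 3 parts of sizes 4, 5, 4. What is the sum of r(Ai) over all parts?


r(Ai) = min(|Ai|, 3) for each part.
Sum = min(4,3) + min(5,3) + min(4,3)
    = 3 + 3 + 3
    = 9.

9


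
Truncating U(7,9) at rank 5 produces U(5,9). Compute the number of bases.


Truncating U(7,9) to rank 5 gives U(5,9).
Bases of U(5,9) are all 5-element subsets of 9 elements.
Number of bases = C(9,5) = 126.

126


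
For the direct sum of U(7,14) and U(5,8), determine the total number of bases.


Bases of a direct sum M1 + M2: |B| = |B(M1)| * |B(M2)|.
|B(U(7,14))| = C(14,7) = 3432.
|B(U(5,8))| = C(8,5) = 56.
Total bases = 3432 * 56 = 192192.

192192


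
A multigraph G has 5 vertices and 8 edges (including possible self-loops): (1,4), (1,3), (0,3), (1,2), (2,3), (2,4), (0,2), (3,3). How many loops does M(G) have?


In a graphic matroid, a loop is a self-loop edge (u,u) with rank 0.
Examining all 8 edges for self-loops...
Self-loops found: (3,3)
Number of loops = 1.

1


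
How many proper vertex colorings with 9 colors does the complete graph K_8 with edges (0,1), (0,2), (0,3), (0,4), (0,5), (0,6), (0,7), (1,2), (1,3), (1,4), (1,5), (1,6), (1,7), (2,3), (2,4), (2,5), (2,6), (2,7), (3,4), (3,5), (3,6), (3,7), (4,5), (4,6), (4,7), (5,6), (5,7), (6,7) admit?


P(K_8, k) = k(k-1)(k-2)...(k-7).
P(9) = (9) * (8) * (7) * (6) * (5) * (4) * (3) * (2) = 362880.

362880


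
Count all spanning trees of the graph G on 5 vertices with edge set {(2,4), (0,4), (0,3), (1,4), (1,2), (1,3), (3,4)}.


By Kirchhoff's matrix tree theorem, the number of spanning trees equals
the determinant of any cofactor of the Laplacian matrix L.
G has 5 vertices and 7 edges.
Computing the (4 x 4) cofactor determinant gives 21.

21


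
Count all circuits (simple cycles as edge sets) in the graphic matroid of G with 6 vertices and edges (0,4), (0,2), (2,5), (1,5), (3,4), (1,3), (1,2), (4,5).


A circuit in a graphic matroid = edge set of a simple cycle.
G has 6 vertices and 8 edges.
Enumerating all minimal edge subsets forming cycles...
Total circuits found: 7.

7


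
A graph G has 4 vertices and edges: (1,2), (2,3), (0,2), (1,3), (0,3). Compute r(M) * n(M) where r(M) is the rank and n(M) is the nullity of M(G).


r(M) = |V| - c = 4 - 1 = 3.
nullity = |E| - r(M) = 5 - 3 = 2.
Product = 3 * 2 = 6.

6


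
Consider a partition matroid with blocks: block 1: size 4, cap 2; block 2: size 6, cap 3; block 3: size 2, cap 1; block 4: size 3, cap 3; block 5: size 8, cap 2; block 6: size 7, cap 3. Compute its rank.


Rank of a partition matroid = sum of min(|Si|, ci) for each block.
= min(4,2) + min(6,3) + min(2,1) + min(3,3) + min(8,2) + min(7,3)
= 2 + 3 + 1 + 3 + 2 + 3
= 14.

14


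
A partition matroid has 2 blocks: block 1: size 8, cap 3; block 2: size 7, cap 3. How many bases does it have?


A basis picks exactly ci elements from block i.
Number of bases = product of C(|Si|, ci).
= C(8,3) * C(7,3)
= 56 * 35
= 1960.

1960


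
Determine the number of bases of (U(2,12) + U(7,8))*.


(M1+M2)* = M1* + M2*.
M1* = U(10,12), bases: C(12,10) = 66.
M2* = U(1,8), bases: C(8,1) = 8.
|B(M*)| = 66 * 8 = 528.

528


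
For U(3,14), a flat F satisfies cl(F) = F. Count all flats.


Flats of U(3,14): every subset of size < 3 is a flat, plus E itself.
Count = C(14,0) + C(14,1) + C(14,2) + 1
     = 1 + 14 + 91 + 1
     = 107.

107


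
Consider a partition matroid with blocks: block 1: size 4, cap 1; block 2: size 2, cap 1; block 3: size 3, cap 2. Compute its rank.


Rank of a partition matroid = sum of min(|Si|, ci) for each block.
= min(4,1) + min(2,1) + min(3,2)
= 1 + 1 + 2
= 4.

4


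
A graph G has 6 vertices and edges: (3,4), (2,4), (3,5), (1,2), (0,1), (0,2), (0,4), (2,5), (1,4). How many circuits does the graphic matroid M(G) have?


A circuit in a graphic matroid = edge set of a simple cycle.
G has 6 vertices and 9 edges.
Enumerating all minimal edge subsets forming cycles...
Total circuits found: 12.

12


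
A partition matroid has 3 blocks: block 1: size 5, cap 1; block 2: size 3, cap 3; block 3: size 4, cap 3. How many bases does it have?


A basis picks exactly ci elements from block i.
Number of bases = product of C(|Si|, ci).
= C(5,1) * C(3,3) * C(4,3)
= 5 * 1 * 4
= 20.

20


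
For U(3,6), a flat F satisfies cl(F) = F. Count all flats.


Flats of U(3,6): every subset of size < 3 is a flat, plus E itself.
Count = (6 choose 0) + (6 choose 1) + (6 choose 2) + 1
     = 1 + 6 + 15 + 1
     = 23.

23


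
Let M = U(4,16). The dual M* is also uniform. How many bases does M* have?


The dual of U(r,n) is U(n-r, n) = U(12,16).
Bases of U(12,16) are all (12)-element subsets.
|B(M*)| = (16 choose 12) = 1820.

1820


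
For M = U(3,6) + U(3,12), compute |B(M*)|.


(M1+M2)* = M1* + M2*.
M1* = U(3,6), bases: C(6,3) = 20.
M2* = U(9,12), bases: C(12,9) = 220.
|B(M*)| = 20 * 220 = 4400.

4400


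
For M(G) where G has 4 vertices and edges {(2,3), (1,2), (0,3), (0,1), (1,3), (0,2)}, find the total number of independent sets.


An independent set in a graphic matroid is an acyclic edge subset.
G has 4 vertices and 6 edges.
Enumerate all 2^6 = 64 subsets, checking for acyclicity.
Total independent sets = 38.

38


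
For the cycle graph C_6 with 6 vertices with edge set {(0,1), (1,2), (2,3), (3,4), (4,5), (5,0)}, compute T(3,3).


T(C_6; x,y) = x + x^2 + ... + x^(5) + y.
T(3,3) = 3^1 + 3^2 + 3^3 + 3^4 + 3^5 + 3
= 3 + 9 + 27 + 81 + 243 + 3
= 366.

366


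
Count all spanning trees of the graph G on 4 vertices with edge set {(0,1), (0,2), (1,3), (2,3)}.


By Kirchhoff's matrix tree theorem, the number of spanning trees equals
the determinant of any cofactor of the Laplacian matrix L.
G has 4 vertices and 4 edges.
Computing the (3 x 3) cofactor determinant gives 4.

4


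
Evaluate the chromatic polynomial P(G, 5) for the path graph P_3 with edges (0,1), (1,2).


P(P_3, k) = k * (k-1)^(2).
P(5) = 5 * 4^2 = 5 * 16 = 80.

80


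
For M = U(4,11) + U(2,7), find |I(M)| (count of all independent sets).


For a direct sum, |I(M1+M2)| = |I(M1)| * |I(M2)|.
|I(U(4,11))| = sum C(11,k) for k=0..4 = 562.
|I(U(2,7))| = sum C(7,k) for k=0..2 = 29.
Total = 562 * 29 = 16298.

16298


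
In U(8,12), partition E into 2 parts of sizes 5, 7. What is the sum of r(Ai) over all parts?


r(Ai) = min(|Ai|, 8) for each part.
Sum = min(5,8) + min(7,8)
    = 5 + 7
    = 12.

12


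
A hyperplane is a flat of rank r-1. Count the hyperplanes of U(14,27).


Hyperplanes of U(14,27) are flats of rank 13.
In a uniform matroid, these are exactly the (13)-element subsets.
Count = (27 choose 13) = 20058300.

20058300


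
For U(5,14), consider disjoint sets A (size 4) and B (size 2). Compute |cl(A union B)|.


|A union B| = 4 + 2 = 6 (disjoint).
In U(5,14), cl(S) = S if |S| < 5, else cl(S) = E.
Since 6 >= 5, cl(A union B) = E.
|cl(A union B)| = 14.

14


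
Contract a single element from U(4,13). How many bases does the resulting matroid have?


Contracting e from U(4,13) gives U(3,12).
Bases of U(3,12) = C(12,3) = 12! / (3! * 9!) = 220.

220


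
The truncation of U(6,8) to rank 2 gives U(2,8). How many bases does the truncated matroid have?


Truncating U(6,8) to rank 2 gives U(2,8).
Bases of U(2,8) are all 2-element subsets of 8 elements.
Number of bases = (8 choose 2) = 28.

28


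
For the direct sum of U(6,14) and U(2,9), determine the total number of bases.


Bases of a direct sum M1 + M2: |B| = |B(M1)| * |B(M2)|.
|B(U(6,14))| = C(14,6) = 3003.
|B(U(2,9))| = C(9,2) = 36.
Total bases = 3003 * 36 = 108108.

108108


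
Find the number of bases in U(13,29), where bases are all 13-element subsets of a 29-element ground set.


Bases of U(13,29) are all 13-element subsets of the 29-element ground set.
Number of bases = C(29,13).
C(29,13) = 29! / (13! * 16!) = 67863915.

67863915


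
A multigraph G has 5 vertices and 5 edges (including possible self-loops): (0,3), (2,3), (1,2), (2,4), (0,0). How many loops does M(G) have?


In a graphic matroid, a loop is a self-loop edge (u,u) with rank 0.
Examining all 5 edges for self-loops...
Self-loops found: (0,0)
Number of loops = 1.

1


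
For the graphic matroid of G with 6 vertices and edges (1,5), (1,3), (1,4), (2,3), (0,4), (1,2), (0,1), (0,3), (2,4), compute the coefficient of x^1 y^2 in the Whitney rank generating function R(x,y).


R(x,y) = sum over A in 2^E of x^(r(E)-r(A)) * y^(|A|-r(A)).
G has 6 vertices, 9 edges. r(E) = 5.
Enumerate all 2^9 = 512 subsets.
Count subsets with r(E)-r(A)=1 and |A|-r(A)=2: 32.

32


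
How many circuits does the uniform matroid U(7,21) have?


In U(7,21), circuits are the (8)-element subsets.
Any set of 8 elements is dependent, and removing any one element gives
an independent set of size 7, so it is a minimal dependent set.
Number of circuits = C(21,8) = 21! / (8! * 13!) = 203490.

203490


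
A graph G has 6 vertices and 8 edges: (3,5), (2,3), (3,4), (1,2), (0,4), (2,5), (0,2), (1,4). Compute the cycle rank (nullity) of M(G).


Cycle rank (nullity) = |E| - r(M) = |E| - (|V| - c).
|E| = 8, |V| = 6, c = 1.
Nullity = 8 - (6 - 1) = 8 - 5 = 3.

3


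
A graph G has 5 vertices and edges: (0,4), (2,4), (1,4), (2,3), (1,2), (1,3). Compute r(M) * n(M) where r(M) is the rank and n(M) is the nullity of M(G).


r(M) = |V| - c = 5 - 1 = 4.
nullity = |E| - r(M) = 6 - 4 = 2.
Product = 4 * 2 = 8.

8


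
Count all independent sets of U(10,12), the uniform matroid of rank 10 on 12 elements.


Independent sets of U(10,12) are all subsets of size <= 10.
Count = (12 choose 0) + (12 choose 1) + (12 choose 2) + (12 choose 3) + (12 choose 4) + (12 choose 5) + (12 choose 6) + (12 choose 7) + (12 choose 8) + (12 choose 9) + (12 choose 10)
     = 1 + 12 + 66 + 220 + 495 + 792 + 924 + 792 + 495 + 220 + 66
     = 4083.

4083


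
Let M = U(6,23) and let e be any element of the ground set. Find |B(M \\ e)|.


Deleting e from U(6,23) gives U(6,22) since n > r.
Bases of U(6,22) = C(22,6) = 74613.

74613


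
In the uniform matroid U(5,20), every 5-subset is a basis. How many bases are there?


Bases of U(5,20) are all 5-element subsets of the 20-element ground set.
Number of bases = C(20,5).
C(20,5) = 20! / (5! * 15!) = 15504.

15504


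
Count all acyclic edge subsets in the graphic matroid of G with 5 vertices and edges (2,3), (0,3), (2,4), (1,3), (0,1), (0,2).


An independent set in a graphic matroid is an acyclic edge subset.
G has 5 vertices and 6 edges.
Enumerate all 2^6 = 64 subsets, checking for acyclicity.
Total independent sets = 48.

48


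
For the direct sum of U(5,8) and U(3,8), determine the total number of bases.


Bases of a direct sum M1 + M2: |B| = |B(M1)| * |B(M2)|.
|B(U(5,8))| = C(8,5) = 56.
|B(U(3,8))| = C(8,3) = 56.
Total bases = 56 * 56 = 3136.

3136


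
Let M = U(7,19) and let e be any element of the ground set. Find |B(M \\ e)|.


Deleting e from U(7,19) gives U(7,18) since n > r.
Bases of U(7,18) = (18 choose 7) = 31824.

31824


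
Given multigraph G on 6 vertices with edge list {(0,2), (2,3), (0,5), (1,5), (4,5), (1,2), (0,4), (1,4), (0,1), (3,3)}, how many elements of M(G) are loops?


In a graphic matroid, a loop is a self-loop edge (u,u) with rank 0.
Examining all 10 edges for self-loops...
Self-loops found: (3,3)
Number of loops = 1.

1


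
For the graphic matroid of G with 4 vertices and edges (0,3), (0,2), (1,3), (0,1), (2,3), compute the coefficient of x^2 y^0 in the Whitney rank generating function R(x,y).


R(x,y) = sum over A in 2^E of x^(r(E)-r(A)) * y^(|A|-r(A)).
G has 4 vertices, 5 edges. r(E) = 3.
Enumerate all 2^5 = 32 subsets.
Count subsets with r(E)-r(A)=2 and |A|-r(A)=0: 5.

5


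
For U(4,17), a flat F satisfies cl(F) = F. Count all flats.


Flats of U(4,17): every subset of size < 4 is a flat, plus E itself.
Count = (17 choose 0) + (17 choose 1) + (17 choose 2) + (17 choose 3) + 1
     = 1 + 17 + 136 + 680 + 1
     = 835.

835


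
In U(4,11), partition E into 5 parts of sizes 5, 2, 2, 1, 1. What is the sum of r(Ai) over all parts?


r(Ai) = min(|Ai|, 4) for each part.
Sum = min(5,4) + min(2,4) + min(2,4) + min(1,4) + min(1,4)
    = 4 + 2 + 2 + 1 + 1
    = 10.

10


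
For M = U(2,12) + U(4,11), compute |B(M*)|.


(M1+M2)* = M1* + M2*.
M1* = U(10,12), bases: C(12,10) = 66.
M2* = U(7,11), bases: C(11,7) = 330.
|B(M*)| = 66 * 330 = 21780.

21780


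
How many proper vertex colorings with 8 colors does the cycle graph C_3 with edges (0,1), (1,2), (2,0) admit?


P(C_3, k) = (k-1)^3 + (-1)^3*(k-1).
P(8) = (7)^3 - 7
= 343 - 7 = 336.

336


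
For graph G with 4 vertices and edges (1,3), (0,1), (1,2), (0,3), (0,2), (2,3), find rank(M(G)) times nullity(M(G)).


r(M) = |V| - c = 4 - 1 = 3.
nullity = |E| - r(M) = 6 - 3 = 3.
Product = 3 * 3 = 9.

9


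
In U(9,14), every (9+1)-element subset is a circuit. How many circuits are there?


In U(9,14), circuits are the (10)-element subsets.
Any set of 10 elements is dependent, and removing any one element gives
an independent set of size 9, so it is a minimal dependent set.
Number of circuits = C(14,10) = 1001.

1001


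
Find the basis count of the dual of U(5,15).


The dual of U(r,n) is U(n-r, n) = U(10,15).
Bases of U(10,15) are all (10)-element subsets.
|B(M*)| = (15 choose 10) = 3003.

3003


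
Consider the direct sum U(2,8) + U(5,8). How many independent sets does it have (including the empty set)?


For a direct sum, |I(M1+M2)| = |I(M1)| * |I(M2)|.
|I(U(2,8))| = sum C(8,k) for k=0..2 = 37.
|I(U(5,8))| = sum C(8,k) for k=0..5 = 219.
Total = 37 * 219 = 8103.

8103


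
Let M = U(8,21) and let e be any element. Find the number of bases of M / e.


Contracting e from U(8,21) gives U(7,20).
Bases of U(7,20) = C(20,7) = 20! / (7! * 13!) = 77520.

77520


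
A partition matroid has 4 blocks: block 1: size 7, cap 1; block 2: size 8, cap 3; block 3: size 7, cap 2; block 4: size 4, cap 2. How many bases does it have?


A basis picks exactly ci elements from block i.
Number of bases = product of C(|Si|, ci).
= C(7,1) * C(8,3) * C(7,2) * C(4,2)
= 7 * 56 * 21 * 6
= 49392.

49392


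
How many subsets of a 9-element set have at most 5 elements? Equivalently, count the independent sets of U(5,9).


Independent sets of U(5,9) are all subsets of size <= 5.
Count = (9 choose 0) + (9 choose 1) + (9 choose 2) + (9 choose 3) + (9 choose 4) + (9 choose 5)
     = 1 + 9 + 36 + 84 + 126 + 126
     = 382.

382


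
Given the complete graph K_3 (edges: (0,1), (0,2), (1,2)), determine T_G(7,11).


T(K_3; x,y) = x^2 + x + y.
T(7,11) = 49 + 7 + 11 = 67.

67


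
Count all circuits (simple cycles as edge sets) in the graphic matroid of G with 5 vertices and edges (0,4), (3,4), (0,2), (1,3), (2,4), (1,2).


A circuit in a graphic matroid = edge set of a simple cycle.
G has 5 vertices and 6 edges.
Enumerating all minimal edge subsets forming cycles...
Total circuits found: 3.

3


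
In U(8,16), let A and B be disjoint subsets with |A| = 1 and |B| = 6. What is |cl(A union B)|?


|A union B| = 1 + 6 = 7 (disjoint).
In U(8,16), cl(S) = S if |S| < 8, else cl(S) = E.
Since 7 < 8, cl(A union B) = A union B.
|cl(A union B)| = 7.

7


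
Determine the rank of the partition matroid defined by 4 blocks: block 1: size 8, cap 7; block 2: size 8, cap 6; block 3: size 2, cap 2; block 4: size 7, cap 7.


Rank of a partition matroid = sum of min(|Si|, ci) for each block.
= min(8,7) + min(8,6) + min(2,2) + min(7,7)
= 7 + 6 + 2 + 7
= 22.

22


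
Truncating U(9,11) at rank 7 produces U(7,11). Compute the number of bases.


Truncating U(9,11) to rank 7 gives U(7,11).
Bases of U(7,11) are all 7-element subsets of 11 elements.
Number of bases = C(11,7) = 330.

330


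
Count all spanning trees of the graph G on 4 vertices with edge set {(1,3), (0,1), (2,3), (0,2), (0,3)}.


By Kirchhoff's matrix tree theorem, the number of spanning trees equals
the determinant of any cofactor of the Laplacian matrix L.
G has 4 vertices and 5 edges.
Computing the (3 x 3) cofactor determinant gives 8.

8


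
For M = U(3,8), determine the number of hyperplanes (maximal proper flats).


Hyperplanes of U(3,8) are flats of rank 2.
In a uniform matroid, these are exactly the (2)-element subsets.
Count = C(8,2) = (8 * 7) / (1 * 2) = 28.

28


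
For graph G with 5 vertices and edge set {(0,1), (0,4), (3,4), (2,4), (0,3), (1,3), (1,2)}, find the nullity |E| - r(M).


Cycle rank (nullity) = |E| - r(M) = |E| - (|V| - c).
|E| = 7, |V| = 5, c = 1.
Nullity = 7 - (5 - 1) = 7 - 4 = 3.

3


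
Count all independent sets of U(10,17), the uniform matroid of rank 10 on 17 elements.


Independent sets of U(10,17) are all subsets of size <= 10.
Count = (17 choose 0) + (17 choose 1) + (17 choose 2) + (17 choose 3) + (17 choose 4) + (17 choose 5) + (17 choose 6) + (17 choose 7) + (17 choose 8) + (17 choose 9) + (17 choose 10)
     = 1 + 17 + 136 + 680 + 2380 + 6188 + 12376 + 19448 + 24310 + 24310 + 19448
     = 109294.

109294


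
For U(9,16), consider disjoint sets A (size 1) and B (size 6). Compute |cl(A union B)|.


|A union B| = 1 + 6 = 7 (disjoint).
In U(9,16), cl(S) = S if |S| < 9, else cl(S) = E.
Since 7 < 9, cl(A union B) = A union B.
|cl(A union B)| = 7.

7


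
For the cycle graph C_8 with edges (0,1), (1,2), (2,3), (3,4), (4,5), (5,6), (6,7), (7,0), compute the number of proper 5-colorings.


P(C_8, k) = (k-1)^8 + (-1)^8*(k-1).
P(5) = (4)^8 + 4
= 65536 + 4 = 65540.

65540


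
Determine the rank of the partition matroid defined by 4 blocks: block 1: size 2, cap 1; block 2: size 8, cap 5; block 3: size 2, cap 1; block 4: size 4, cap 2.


Rank of a partition matroid = sum of min(|Si|, ci) for each block.
= min(2,1) + min(8,5) + min(2,1) + min(4,2)
= 1 + 5 + 1 + 2
= 9.

9


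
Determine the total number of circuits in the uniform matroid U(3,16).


In U(3,16), circuits are the (4)-element subsets.
Any set of 4 elements is dependent, and removing any one element gives
an independent set of size 3, so it is a minimal dependent set.
Number of circuits = C(16,4) = (16 * 15 * 14 * 13) / (1 * 2 * 3 * 4) = 1820.

1820


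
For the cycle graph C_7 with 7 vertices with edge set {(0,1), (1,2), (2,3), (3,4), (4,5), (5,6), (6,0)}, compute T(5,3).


T(C_7; x,y) = x + x^2 + ... + x^(6) + y.
T(5,3) = 5^1 + 5^2 + 5^3 + 5^4 + 5^5 + 5^6 + 3
= 5 + 25 + 125 + 625 + 3125 + 15625 + 3
= 19533.

19533


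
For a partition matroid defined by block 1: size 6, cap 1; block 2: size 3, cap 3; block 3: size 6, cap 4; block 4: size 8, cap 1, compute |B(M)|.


A basis picks exactly ci elements from block i.
Number of bases = product of C(|Si|, ci).
= C(6,1) * C(3,3) * C(6,4) * C(8,1)
= 6 * 1 * 15 * 8
= 720.

720


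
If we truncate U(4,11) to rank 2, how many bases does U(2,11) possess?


Truncating U(4,11) to rank 2 gives U(2,11).
Bases of U(2,11) are all 2-element subsets of 11 elements.
Number of bases = C(11,2) = 11! / (2! * 9!) = 55.

55


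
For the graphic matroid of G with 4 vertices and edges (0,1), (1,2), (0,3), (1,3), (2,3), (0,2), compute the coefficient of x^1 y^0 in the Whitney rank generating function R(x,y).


R(x,y) = sum over A in 2^E of x^(r(E)-r(A)) * y^(|A|-r(A)).
G has 4 vertices, 6 edges. r(E) = 3.
Enumerate all 2^6 = 64 subsets.
Count subsets with r(E)-r(A)=1 and |A|-r(A)=0: 15.

15


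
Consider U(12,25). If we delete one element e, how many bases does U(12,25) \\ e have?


Deleting e from U(12,25) gives U(12,24) since n > r.
Bases of U(12,24) = (24 choose 12) = 2704156.

2704156


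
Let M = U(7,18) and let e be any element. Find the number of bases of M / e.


Contracting e from U(7,18) gives U(6,17).
Bases of U(6,17) = C(17,6) = 12376.

12376


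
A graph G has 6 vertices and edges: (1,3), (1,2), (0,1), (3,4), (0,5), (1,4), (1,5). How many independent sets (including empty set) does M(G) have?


An independent set in a graphic matroid is an acyclic edge subset.
G has 6 vertices and 7 edges.
Enumerate all 2^7 = 128 subsets, checking for acyclicity.
Total independent sets = 98.

98


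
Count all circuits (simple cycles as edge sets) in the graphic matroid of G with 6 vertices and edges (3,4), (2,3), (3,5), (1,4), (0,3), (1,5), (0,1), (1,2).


A circuit in a graphic matroid = edge set of a simple cycle.
G has 6 vertices and 8 edges.
Enumerating all minimal edge subsets forming cycles...
Total circuits found: 6.

6


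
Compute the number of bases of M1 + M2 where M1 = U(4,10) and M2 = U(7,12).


Bases of a direct sum M1 + M2: |B| = |B(M1)| * |B(M2)|.
|B(U(4,10))| = C(10,4) = 210.
|B(U(7,12))| = C(12,7) = 792.
Total bases = 210 * 792 = 166320.

166320


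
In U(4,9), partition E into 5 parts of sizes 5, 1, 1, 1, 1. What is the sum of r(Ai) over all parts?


r(Ai) = min(|Ai|, 4) for each part.
Sum = min(5,4) + min(1,4) + min(1,4) + min(1,4) + min(1,4)
    = 4 + 1 + 1 + 1 + 1
    = 8.

8


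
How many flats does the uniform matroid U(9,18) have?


Flats of U(9,18): every subset of size < 9 is a flat, plus E itself.
Count = (18 choose 0) + (18 choose 1) + (18 choose 2) + (18 choose 3) + (18 choose 4) + (18 choose 5) + (18 choose 6) + (18 choose 7) + (18 choose 8) + 1
     = 1 + 18 + 153 + 816 + 3060 + 8568 + 18564 + 31824 + 43758 + 1
     = 106763.

106763


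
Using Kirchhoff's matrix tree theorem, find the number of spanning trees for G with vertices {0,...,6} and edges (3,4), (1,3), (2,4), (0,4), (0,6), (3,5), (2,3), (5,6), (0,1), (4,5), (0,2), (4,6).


By Kirchhoff's matrix tree theorem, the number of spanning trees equals
the determinant of any cofactor of the Laplacian matrix L.
G has 7 vertices and 12 edges.
Computing the (6 x 6) cofactor determinant gives 330.

330


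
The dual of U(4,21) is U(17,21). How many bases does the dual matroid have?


The dual of U(r,n) is U(n-r, n) = U(17,21).
Bases of U(17,21) are all (17)-element subsets.
|B(M*)| = C(21,17) = 5985.

5985


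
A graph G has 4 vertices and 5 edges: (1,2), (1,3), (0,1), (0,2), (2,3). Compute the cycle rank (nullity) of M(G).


Cycle rank (nullity) = |E| - r(M) = |E| - (|V| - c).
|E| = 5, |V| = 4, c = 1.
Nullity = 5 - (4 - 1) = 5 - 3 = 2.

2


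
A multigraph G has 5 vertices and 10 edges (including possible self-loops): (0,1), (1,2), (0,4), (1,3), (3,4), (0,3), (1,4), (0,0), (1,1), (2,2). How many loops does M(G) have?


In a graphic matroid, a loop is a self-loop edge (u,u) with rank 0.
Examining all 10 edges for self-loops...
Self-loops found: (0,0), (1,1), (2,2)
Number of loops = 3.

3


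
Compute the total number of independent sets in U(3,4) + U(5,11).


For a direct sum, |I(M1+M2)| = |I(M1)| * |I(M2)|.
|I(U(3,4))| = sum C(4,k) for k=0..3 = 15.
|I(U(5,11))| = sum C(11,k) for k=0..5 = 1024.
Total = 15 * 1024 = 15360.

15360


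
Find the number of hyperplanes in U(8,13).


Hyperplanes of U(8,13) are flats of rank 7.
In a uniform matroid, these are exactly the (7)-element subsets.
Count = C(13,7) = 1716.

1716


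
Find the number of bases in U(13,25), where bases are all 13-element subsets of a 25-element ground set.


Bases of U(13,25) are all 13-element subsets of the 25-element ground set.
Number of bases = C(25,13).
C(25,13) = 25! / (13! * 12!) = 5200300.

5200300


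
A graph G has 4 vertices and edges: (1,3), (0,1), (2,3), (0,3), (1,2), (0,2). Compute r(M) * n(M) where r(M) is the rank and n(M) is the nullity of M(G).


r(M) = |V| - c = 4 - 1 = 3.
nullity = |E| - r(M) = 6 - 3 = 3.
Product = 3 * 3 = 9.

9


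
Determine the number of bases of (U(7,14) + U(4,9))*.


(M1+M2)* = M1* + M2*.
M1* = U(7,14), bases: C(14,7) = 3432.
M2* = U(5,9), bases: C(9,5) = 126.
|B(M*)| = 3432 * 126 = 432432.

432432


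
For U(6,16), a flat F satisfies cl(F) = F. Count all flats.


Flats of U(6,16): every subset of size < 6 is a flat, plus E itself.
Count = (16 choose 0) + (16 choose 1) + (16 choose 2) + (16 choose 3) + (16 choose 4) + (16 choose 5) + 1
     = 1 + 16 + 120 + 560 + 1820 + 4368 + 1
     = 6886.

6886


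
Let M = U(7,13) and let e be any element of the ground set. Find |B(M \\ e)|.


Deleting e from U(7,13) gives U(7,12) since n > r.
Bases of U(7,12) = C(12,7) = 12! / (7! * 5!) = 792.

792


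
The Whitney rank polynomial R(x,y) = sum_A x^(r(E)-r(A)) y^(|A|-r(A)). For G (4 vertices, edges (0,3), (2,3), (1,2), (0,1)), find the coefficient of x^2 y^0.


R(x,y) = sum over A in 2^E of x^(r(E)-r(A)) * y^(|A|-r(A)).
G has 4 vertices, 4 edges. r(E) = 3.
Enumerate all 2^4 = 16 subsets.
Count subsets with r(E)-r(A)=2 and |A|-r(A)=0: 4.

4


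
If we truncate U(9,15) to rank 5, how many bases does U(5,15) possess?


Truncating U(9,15) to rank 5 gives U(5,15).
Bases of U(5,15) are all 5-element subsets of 15 elements.
Number of bases = C(15,5) = 3003.

3003


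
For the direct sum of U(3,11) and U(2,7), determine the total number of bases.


Bases of a direct sum M1 + M2: |B| = |B(M1)| * |B(M2)|.
|B(U(3,11))| = C(11,3) = 165.
|B(U(2,7))| = C(7,2) = 21.
Total bases = 165 * 21 = 3465.

3465


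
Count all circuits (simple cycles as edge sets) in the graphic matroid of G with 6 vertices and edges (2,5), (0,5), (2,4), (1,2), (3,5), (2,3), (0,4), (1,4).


A circuit in a graphic matroid = edge set of a simple cycle.
G has 6 vertices and 8 edges.
Enumerating all minimal edge subsets forming cycles...
Total circuits found: 6.

6


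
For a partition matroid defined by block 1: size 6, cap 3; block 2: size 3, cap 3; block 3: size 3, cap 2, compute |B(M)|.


A basis picks exactly ci elements from block i.
Number of bases = product of C(|Si|, ci).
= C(6,3) * C(3,3) * C(3,2)
= 20 * 1 * 3
= 60.

60


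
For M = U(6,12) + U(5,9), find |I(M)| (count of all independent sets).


For a direct sum, |I(M1+M2)| = |I(M1)| * |I(M2)|.
|I(U(6,12))| = sum C(12,k) for k=0..6 = 2510.
|I(U(5,9))| = sum C(9,k) for k=0..5 = 382.
Total = 2510 * 382 = 958820.

958820


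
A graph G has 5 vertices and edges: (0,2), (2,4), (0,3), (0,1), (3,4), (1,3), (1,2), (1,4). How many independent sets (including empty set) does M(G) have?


An independent set in a graphic matroid is an acyclic edge subset.
G has 5 vertices and 8 edges.
Enumerate all 2^8 = 256 subsets, checking for acyclicity.
Total independent sets = 134.

134


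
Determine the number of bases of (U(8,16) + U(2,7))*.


(M1+M2)* = M1* + M2*.
M1* = U(8,16), bases: C(16,8) = 12870.
M2* = U(5,7), bases: C(7,5) = 21.
|B(M*)| = 12870 * 21 = 270270.

270270


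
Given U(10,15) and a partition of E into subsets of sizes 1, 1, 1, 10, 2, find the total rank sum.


r(Ai) = min(|Ai|, 10) for each part.
Sum = min(1,10) + min(1,10) + min(1,10) + min(10,10) + min(2,10)
    = 1 + 1 + 1 + 10 + 2
    = 15.

15


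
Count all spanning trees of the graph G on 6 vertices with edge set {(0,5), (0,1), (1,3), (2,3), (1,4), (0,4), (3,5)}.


By Kirchhoff's matrix tree theorem, the number of spanning trees equals
the determinant of any cofactor of the Laplacian matrix L.
G has 6 vertices and 7 edges.
Computing the (5 x 5) cofactor determinant gives 11.

11


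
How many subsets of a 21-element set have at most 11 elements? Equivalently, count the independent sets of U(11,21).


Independent sets of U(11,21) are all subsets of size <= 11.
Count = C(21,0) + C(21,1) + C(21,2) + C(21,3) + C(21,4) + C(21,5) + C(21,6) + C(21,7) + C(21,8) + C(21,9) + C(21,10) + C(21,11)
     = 1 + 21 + 210 + 1330 + 5985 + 20349 + 54264 + 116280 + 203490 + 293930 + 352716 + 352716
     = 1401292.

1401292


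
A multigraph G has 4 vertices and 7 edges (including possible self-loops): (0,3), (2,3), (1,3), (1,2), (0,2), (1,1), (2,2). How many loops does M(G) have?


In a graphic matroid, a loop is a self-loop edge (u,u) with rank 0.
Examining all 7 edges for self-loops...
Self-loops found: (1,1), (2,2)
Number of loops = 2.

2


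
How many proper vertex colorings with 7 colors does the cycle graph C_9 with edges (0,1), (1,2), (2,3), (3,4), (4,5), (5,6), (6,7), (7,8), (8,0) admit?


P(C_9, k) = (k-1)^9 + (-1)^9*(k-1).
P(7) = (6)^9 - 6
= 10077696 - 6 = 10077690.

10077690


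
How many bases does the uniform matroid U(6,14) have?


Bases of U(6,14) are all 6-element subsets of the 14-element ground set.
Number of bases = C(14,6).
(14 choose 6) = 3003.

3003


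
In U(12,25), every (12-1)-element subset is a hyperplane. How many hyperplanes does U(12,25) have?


Hyperplanes of U(12,25) are flats of rank 11.
In a uniform matroid, these are exactly the (11)-element subsets.
Count = C(25,11) = 4457400.

4457400


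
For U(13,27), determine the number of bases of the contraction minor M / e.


Contracting e from U(13,27) gives U(12,26).
Bases of U(12,26) = (26 choose 12) = 9657700.

9657700


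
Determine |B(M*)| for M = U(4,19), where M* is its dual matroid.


The dual of U(r,n) is U(n-r, n) = U(15,19).
Bases of U(15,19) are all (15)-element subsets.
|B(M*)| = (19 choose 15) = 3876.

3876


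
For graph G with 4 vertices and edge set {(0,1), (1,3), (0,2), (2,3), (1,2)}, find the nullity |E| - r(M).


Cycle rank (nullity) = |E| - r(M) = |E| - (|V| - c).
|E| = 5, |V| = 4, c = 1.
Nullity = 5 - (4 - 1) = 5 - 3 = 2.

2


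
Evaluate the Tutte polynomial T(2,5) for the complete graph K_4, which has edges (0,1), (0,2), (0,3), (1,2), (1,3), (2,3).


T(K_4; x,y) = x^3 + 3x^2 + 4xy + 2x + y^3 + 3y^2 + 2y.
Substituting x=2, y=5:
= 8 + 12 + 40 + 4 + 125 + 75 + 10
= 274.

274


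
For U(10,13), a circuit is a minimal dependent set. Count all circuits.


In U(10,13), circuits are the (11)-element subsets.
Any set of 11 elements is dependent, and removing any one element gives
an independent set of size 10, so it is a minimal dependent set.
Number of circuits = C(13,11) = 78.

78


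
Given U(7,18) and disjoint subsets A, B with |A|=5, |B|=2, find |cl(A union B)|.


|A union B| = 5 + 2 = 7 (disjoint).
In U(7,18), cl(S) = S if |S| < 7, else cl(S) = E.
Since 7 >= 7, cl(A union B) = E.
|cl(A union B)| = 18.

18


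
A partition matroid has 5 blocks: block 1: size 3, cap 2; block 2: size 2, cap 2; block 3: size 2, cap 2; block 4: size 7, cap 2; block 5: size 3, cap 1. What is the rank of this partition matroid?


Rank of a partition matroid = sum of min(|Si|, ci) for each block.
= min(3,2) + min(2,2) + min(2,2) + min(7,2) + min(3,1)
= 2 + 2 + 2 + 2 + 1
= 9.

9


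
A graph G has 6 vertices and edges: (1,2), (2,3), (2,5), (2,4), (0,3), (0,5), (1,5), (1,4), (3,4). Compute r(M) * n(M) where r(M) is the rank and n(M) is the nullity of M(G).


r(M) = |V| - c = 6 - 1 = 5.
nullity = |E| - r(M) = 9 - 5 = 4.
Product = 5 * 4 = 20.

20


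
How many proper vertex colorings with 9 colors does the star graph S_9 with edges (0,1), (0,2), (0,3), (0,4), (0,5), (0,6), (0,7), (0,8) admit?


P(tree, k) = k * (k-1)^(8) for any tree on 9 vertices.
P(9) = 9 * 8^8 = 9 * 16777216 = 150994944.

150994944


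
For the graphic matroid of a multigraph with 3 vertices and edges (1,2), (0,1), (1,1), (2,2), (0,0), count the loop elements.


In a graphic matroid, a loop is a self-loop edge (u,u) with rank 0.
Examining all 5 edges for self-loops...
Self-loops found: (1,1), (2,2), (0,0)
Number of loops = 3.

3


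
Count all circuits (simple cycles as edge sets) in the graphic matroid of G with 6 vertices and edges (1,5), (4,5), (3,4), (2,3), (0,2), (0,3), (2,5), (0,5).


A circuit in a graphic matroid = edge set of a simple cycle.
G has 6 vertices and 8 edges.
Enumerating all minimal edge subsets forming cycles...
Total circuits found: 7.

7


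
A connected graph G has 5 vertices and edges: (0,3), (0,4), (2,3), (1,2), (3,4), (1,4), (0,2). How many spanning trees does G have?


By Kirchhoff's matrix tree theorem, the number of spanning trees equals
the determinant of any cofactor of the Laplacian matrix L.
G has 5 vertices and 7 edges.
Computing the (4 x 4) cofactor determinant gives 24.

24


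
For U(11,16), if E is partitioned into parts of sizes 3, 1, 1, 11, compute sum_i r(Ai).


r(Ai) = min(|Ai|, 11) for each part.
Sum = min(3,11) + min(1,11) + min(1,11) + min(11,11)
    = 3 + 1 + 1 + 11
    = 16.

16


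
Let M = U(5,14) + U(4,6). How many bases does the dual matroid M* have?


(M1+M2)* = M1* + M2*.
M1* = U(9,14), bases: C(14,9) = 2002.
M2* = U(2,6), bases: C(6,2) = 15.
|B(M*)| = 2002 * 15 = 30030.

30030


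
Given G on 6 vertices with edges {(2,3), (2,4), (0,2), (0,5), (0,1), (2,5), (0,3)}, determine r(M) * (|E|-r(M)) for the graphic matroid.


r(M) = |V| - c = 6 - 1 = 5.
nullity = |E| - r(M) = 7 - 5 = 2.
Product = 5 * 2 = 10.

10


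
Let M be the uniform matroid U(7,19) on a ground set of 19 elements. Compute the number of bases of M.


Bases of U(7,19) are all 7-element subsets of the 19-element ground set.
Number of bases = C(19,7).
C(19,7) = 19! / (7! * 12!) = 50388.

50388


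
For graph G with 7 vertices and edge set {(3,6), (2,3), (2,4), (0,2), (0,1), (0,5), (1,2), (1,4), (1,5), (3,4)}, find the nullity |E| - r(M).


Cycle rank (nullity) = |E| - r(M) = |E| - (|V| - c).
|E| = 10, |V| = 7, c = 1.
Nullity = 10 - (7 - 1) = 10 - 6 = 4.

4


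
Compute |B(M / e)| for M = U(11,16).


Contracting e from U(11,16) gives U(10,15).
Bases of U(10,15) = (15 choose 10) = 3003.

3003


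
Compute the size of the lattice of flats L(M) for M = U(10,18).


Flats of U(10,18): every subset of size < 10 is a flat, plus E itself.
Count = (18 choose 0) + (18 choose 1) + (18 choose 2) + (18 choose 3) + (18 choose 4) + (18 choose 5) + (18 choose 6) + (18 choose 7) + (18 choose 8) + (18 choose 9) + 1
     = 1 + 18 + 153 + 816 + 3060 + 8568 + 18564 + 31824 + 43758 + 48620 + 1
     = 155383.

155383


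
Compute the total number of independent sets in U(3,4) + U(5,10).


For a direct sum, |I(M1+M2)| = |I(M1)| * |I(M2)|.
|I(U(3,4))| = sum C(4,k) for k=0..3 = 15.
|I(U(5,10))| = sum C(10,k) for k=0..5 = 638.
Total = 15 * 638 = 9570.

9570


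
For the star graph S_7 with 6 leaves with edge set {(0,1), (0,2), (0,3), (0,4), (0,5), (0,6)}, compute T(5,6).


A star on 7 vertices is a tree with 6 edges.
T(x,y) = x^(6) for any tree.
T(5,6) = 5^6 = 15625.

15625


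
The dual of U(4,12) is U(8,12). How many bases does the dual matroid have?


The dual of U(r,n) is U(n-r, n) = U(8,12).
Bases of U(8,12) are all (8)-element subsets.
|B(M*)| = C(12,8) = 12! / (8! * 4!) = 495.

495


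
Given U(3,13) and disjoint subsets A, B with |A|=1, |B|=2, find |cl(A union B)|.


|A union B| = 1 + 2 = 3 (disjoint).
In U(3,13), cl(S) = S if |S| < 3, else cl(S) = E.
Since 3 >= 3, cl(A union B) = E.
|cl(A union B)| = 13.

13


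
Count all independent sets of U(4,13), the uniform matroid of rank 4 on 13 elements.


Independent sets of U(4,13) are all subsets of size <= 4.
Count = C(13,0) + C(13,1) + C(13,2) + C(13,3) + C(13,4)
     = 1 + 13 + 78 + 286 + 715
     = 1093.

1093


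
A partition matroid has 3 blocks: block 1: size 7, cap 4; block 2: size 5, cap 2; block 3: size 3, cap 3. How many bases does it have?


A basis picks exactly ci elements from block i.
Number of bases = product of C(|Si|, ci).
= C(7,4) * C(5,2) * C(3,3)
= 35 * 10 * 1
= 350.

350
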